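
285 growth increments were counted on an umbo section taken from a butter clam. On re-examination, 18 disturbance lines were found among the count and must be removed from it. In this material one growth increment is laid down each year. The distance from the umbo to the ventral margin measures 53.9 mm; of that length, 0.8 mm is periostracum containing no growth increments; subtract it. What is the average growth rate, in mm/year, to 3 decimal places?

0.199 mm/year

Correcting the raw count gives 285 − 18 = 267 true growth increments.
Removing the 0.8 mm offcut leaves 53.9 − 0.8 = 53.1 mm.
Mean rate = 53.1 mm / 267 years ≈ 0.199 mm/year.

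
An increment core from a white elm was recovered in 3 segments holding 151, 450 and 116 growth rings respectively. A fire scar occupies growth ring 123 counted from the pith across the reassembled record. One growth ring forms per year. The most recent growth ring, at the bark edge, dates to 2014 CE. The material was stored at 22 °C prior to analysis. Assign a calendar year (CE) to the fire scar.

Total growth rings = 151 + 450 + 116 = 717.
The fire scar sits at growth ring 123 from the pith, so 717 − 123 = 594 growth rings formed after it.
The growth ring at the bark edge is 2014 CE, so the fire scar dates to 2014 − 594 = 1420 CE.

1420 CE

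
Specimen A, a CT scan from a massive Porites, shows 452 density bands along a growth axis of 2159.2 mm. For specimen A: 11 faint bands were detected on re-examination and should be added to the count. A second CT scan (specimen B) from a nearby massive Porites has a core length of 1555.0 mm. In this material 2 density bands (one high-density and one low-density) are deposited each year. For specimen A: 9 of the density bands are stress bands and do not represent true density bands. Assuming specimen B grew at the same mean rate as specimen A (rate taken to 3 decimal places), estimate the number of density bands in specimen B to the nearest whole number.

327 density bands

Specimen A: after corrections the count is 452 − 9 + 11 = 454 density bands.
Specimen A: dividing by 2 density bands per year: 454 / 2 = 227 years.
A: Extension rate ≈ 2159.2 / 227 = 9.512 mm/yr.
B spans 1555.0 / 9.512 = 163.48 years; at 2 density bands per year that is 163.48 × 2 ≈ 327 density bands.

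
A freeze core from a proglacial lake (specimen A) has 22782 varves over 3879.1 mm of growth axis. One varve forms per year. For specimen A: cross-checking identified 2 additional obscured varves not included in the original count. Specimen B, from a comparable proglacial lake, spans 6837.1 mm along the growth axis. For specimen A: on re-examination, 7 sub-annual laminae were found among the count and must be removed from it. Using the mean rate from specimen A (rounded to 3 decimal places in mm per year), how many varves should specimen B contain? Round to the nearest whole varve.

40218 varves

Specimen A: correcting the raw count gives 22782 − 7 + 2 = 22777 true varves.
A: Extension rate ≈ 3879.1 / 22777 = 0.170 mm per year.
Specimen B: 6837.1 mm / 0.170 mm per year = 40218.24 years ≈ 40218 varves.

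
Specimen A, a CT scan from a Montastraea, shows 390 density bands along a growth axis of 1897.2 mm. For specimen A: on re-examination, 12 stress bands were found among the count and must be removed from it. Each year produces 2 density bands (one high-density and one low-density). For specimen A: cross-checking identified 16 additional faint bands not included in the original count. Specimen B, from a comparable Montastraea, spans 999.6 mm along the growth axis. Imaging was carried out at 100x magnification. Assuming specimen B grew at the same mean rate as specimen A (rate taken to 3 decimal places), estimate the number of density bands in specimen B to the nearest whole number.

Specimen A: true density band count = 390 − 12 + 16 = 394.
Specimen A: with 2 density bands per year, 394 / 2 = 197 years.
A: 1897.2 mm over 197 years gives 1897.2 / 197 ≈ 9.630 mm/year.
B spans 999.6 / 9.630 = 103.80 years; at 2 density bands per year that is 103.80 × 2 ≈ 208 density bands.

208 density bands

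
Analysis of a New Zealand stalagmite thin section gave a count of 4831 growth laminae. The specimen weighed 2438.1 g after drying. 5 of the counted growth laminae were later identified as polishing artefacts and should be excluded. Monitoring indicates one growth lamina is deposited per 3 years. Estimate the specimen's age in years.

Correcting the raw count gives 4831 − 5 = 4826 true growth laminae.
4826 growth laminae at 3 years each span 4826 × 3 = 14478 years.

14478 years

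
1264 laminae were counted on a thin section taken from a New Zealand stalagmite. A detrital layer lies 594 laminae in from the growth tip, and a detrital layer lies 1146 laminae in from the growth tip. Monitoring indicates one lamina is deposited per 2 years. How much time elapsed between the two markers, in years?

1104 years

1146 − 594 = 552 laminae lie between the two events.
Multiplying by 2 years per lamina: 552 × 2 = 1104 years.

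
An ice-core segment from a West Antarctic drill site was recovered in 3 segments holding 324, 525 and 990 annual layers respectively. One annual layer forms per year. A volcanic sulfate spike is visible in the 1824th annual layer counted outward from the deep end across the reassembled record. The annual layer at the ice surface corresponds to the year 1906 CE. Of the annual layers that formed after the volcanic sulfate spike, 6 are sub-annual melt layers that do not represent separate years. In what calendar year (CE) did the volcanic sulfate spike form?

Total annual layers = 324 + 525 + 990 = 1839.
Between annual layer 1824 and the ice surface there are 1839 − 1824 = 15 annual layers.
15 − 6 false = 9 true annual layers after the volcanic sulfate spike.
The annual layer at the ice surface is 1906 CE, so the volcanic sulfate spike dates to 1906 − 9 = 1897 CE.

1897 CE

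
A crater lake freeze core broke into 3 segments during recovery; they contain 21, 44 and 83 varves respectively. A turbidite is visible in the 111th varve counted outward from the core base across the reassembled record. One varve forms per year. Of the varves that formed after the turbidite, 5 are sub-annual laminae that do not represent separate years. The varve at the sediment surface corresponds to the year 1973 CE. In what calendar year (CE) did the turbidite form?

Total varves = 21 + 44 + 83 = 148.
The turbidite sits at varve 111 from the core base, so 148 − 111 = 37 varves formed after it.
37 − 5 false = 32 true varves after the turbidite.
1973 − 32 = 1941 CE.

1941 CE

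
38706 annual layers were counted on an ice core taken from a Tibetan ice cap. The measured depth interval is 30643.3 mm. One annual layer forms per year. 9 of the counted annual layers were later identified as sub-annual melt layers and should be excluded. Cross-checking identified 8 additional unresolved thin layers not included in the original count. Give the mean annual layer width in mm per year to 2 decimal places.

0.79 mm per year

Adjusted count: 38706 − 9 + 8 = 38705 annual layers.
30643.3 mm over 38705 years gives 30643.3 / 38705 ≈ 0.79 mm per year.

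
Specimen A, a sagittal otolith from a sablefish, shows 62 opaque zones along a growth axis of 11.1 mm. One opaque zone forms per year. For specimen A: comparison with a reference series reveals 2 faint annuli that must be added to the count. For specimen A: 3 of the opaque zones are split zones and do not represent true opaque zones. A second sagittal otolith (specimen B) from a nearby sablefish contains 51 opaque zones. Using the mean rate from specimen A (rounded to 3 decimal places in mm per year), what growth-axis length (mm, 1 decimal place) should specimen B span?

Specimen A: after corrections the count is 62 − 3 + 2 = 61 opaque zones.
A: 11.1 mm over 61 years gives 11.1 / 61 ≈ 0.182 mm per year.
Length of B = 0.182 × 51 = 9.3 mm.

9.3 mm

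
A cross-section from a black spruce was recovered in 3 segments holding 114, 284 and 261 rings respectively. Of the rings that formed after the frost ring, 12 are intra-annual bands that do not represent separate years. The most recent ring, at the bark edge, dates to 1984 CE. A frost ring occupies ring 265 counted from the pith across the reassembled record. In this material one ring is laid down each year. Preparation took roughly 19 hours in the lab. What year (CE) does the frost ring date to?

1602 CE

Total rings = 114 + 284 + 261 = 659.
659 − 265 = 394 rings lie beyond the frost ring toward the bark edge.
394 − 12 false = 382 true rings after the frost ring.
The ring at the bark edge is 1984 CE, so the frost ring dates to 1984 − 382 = 1602 CE.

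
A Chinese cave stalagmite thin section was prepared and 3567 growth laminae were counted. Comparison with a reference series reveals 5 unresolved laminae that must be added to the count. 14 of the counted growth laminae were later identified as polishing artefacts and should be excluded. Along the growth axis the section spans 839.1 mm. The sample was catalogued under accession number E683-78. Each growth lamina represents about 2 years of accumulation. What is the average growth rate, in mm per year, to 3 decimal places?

0.118 mm per year

After corrections the count is 3567 − 14 + 5 = 3558 growth laminae.
Multiplying by 2 years per growth lamina: 3558 × 2 = 7116 years.
Mean rate = 839.1 mm / 7116 years ≈ 0.118 mm per year.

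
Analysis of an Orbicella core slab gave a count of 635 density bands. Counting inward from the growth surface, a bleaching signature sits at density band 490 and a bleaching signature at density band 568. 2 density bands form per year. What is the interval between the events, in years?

The two markers are separated by 568 − 490 = 78 density bands.
78 density bands at 2 per year is 78 / 2 = 39 years.

39 yr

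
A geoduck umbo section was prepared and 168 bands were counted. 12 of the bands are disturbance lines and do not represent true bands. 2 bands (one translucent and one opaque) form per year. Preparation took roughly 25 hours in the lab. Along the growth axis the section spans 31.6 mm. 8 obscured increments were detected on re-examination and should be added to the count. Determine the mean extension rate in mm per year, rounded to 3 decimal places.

0.385 mm per year

True band count = 168 − 12 + 8 = 164.
164 bands at 2 per year is 164 / 2 = 82 years.
Extension rate ≈ 31.6 / 82 = 0.385 mm per year.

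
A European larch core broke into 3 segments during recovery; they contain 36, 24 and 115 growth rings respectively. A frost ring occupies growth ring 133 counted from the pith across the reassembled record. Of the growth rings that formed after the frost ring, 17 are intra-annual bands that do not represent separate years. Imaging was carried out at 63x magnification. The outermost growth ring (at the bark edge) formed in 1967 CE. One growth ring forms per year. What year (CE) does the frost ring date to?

Total growth rings = 36 + 24 + 115 = 175.
The frost ring sits at growth ring 133 from the pith, so 175 − 133 = 42 growth rings formed after it.
42 − 17 false = 25 true growth rings after the frost ring.
1967 − 25 = 1942 CE.

1942 CE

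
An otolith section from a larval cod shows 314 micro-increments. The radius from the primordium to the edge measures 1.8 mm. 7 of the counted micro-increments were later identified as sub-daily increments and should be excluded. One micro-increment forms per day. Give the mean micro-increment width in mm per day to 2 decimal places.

0.01 mm per day

After corrections the count is 314 − 7 = 307 micro-increments.
1.8 mm over 307 days gives 1.8 / 307 ≈ 0.01 mm per day.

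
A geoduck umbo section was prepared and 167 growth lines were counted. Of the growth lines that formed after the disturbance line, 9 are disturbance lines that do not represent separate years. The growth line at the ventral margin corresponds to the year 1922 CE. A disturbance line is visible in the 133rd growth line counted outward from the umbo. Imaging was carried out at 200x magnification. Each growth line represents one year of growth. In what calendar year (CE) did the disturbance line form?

1897 CE

167 − 133 = 34 growth lines lie beyond the disturbance line toward the ventral margin.
34 − 9 false = 25 true growth lines after the disturbance line.
Counting back 25 years from 1922 CE places the disturbance line in 1922 − 25 = 1897 CE.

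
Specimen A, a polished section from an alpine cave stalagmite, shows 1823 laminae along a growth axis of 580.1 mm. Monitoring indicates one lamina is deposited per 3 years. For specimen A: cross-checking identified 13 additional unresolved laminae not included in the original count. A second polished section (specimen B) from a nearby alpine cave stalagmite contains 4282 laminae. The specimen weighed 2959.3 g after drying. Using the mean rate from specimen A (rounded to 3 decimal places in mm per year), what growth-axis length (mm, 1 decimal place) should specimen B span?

1348.8 mm

Specimen A: correcting the raw count gives 1823 + 13 = 1836 true laminae.
Specimen A: 1836 laminae at 3 years each span 1836 × 3 = 5508 years.
A: 580.1 mm over 5508 years gives 580.1 / 5508 ≈ 0.105 mm/yr.
Specimen B: at 3 years per lamina, 4282 × 3 = 12846 years. B's length ≈ 0.105 × 12846 = 1348.8 mm.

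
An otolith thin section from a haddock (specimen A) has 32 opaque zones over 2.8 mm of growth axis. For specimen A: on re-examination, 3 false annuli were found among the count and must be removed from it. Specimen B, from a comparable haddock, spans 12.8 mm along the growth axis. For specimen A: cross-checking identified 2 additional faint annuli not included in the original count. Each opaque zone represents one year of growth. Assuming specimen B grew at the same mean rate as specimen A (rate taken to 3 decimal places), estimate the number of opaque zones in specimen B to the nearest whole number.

142 opaque zones

Specimen A: after corrections the count is 32 − 3 + 2 = 31 opaque zones.
A: Mean rate = 2.8 mm / 31 years ≈ 0.090 mm/year.
For B, 12.8 / 0.090 = 142.22 years ≈ 142 opaque zones.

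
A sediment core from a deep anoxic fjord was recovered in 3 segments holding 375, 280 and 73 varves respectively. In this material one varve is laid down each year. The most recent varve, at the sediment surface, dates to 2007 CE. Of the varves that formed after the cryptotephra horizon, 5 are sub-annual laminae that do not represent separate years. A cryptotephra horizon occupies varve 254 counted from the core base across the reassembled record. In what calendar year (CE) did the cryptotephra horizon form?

Total varves = 375 + 280 + 73 = 728.
728 − 254 = 474 varves lie beyond the cryptotephra horizon toward the sediment surface.
Excluding 5 false varves: 474 − 5 = 469.
The varve at the sediment surface is 2007 CE, so the cryptotephra horizon dates to 2007 − 469 = 1538 CE.

1538 CE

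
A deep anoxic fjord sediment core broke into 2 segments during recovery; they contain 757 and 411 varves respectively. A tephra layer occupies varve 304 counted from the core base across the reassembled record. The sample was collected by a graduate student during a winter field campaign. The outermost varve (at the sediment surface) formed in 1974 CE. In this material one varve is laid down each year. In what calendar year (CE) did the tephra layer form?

Total varves = 757 + 411 = 1168.
The tephra layer sits at varve 304 from the core base, so 1168 − 304 = 864 varves formed after it.
1974 − 864 = 1110 CE.

1110 CE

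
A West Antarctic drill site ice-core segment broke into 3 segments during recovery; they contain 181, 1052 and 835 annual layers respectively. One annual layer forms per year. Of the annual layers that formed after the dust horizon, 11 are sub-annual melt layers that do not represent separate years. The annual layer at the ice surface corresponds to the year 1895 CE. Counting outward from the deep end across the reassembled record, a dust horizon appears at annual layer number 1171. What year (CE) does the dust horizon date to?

Total annual layers = 181 + 1052 + 835 = 2068.
Between annual layer 1171 and the ice surface there are 2068 − 1171 = 897 annual layers.
897 − 11 false = 886 true annual layers after the dust horizon.
Counting back 886 years from 1895 CE places the dust horizon in 1895 − 886 = 1009 CE.

1009 CE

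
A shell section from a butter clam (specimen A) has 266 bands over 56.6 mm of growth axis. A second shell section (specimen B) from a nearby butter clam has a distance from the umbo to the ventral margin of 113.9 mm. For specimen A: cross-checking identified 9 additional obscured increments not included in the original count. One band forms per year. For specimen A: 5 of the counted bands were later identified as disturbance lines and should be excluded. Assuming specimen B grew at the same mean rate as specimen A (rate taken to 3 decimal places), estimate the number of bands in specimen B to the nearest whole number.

Specimen A: correcting the raw count gives 266 − 5 + 9 = 270 true bands.
A: Mean rate = 56.6 mm / 270 years ≈ 0.210 mm per year.
B spans 113.9 / 0.210 = 542.38 years ≈ 542 bands.

542 bands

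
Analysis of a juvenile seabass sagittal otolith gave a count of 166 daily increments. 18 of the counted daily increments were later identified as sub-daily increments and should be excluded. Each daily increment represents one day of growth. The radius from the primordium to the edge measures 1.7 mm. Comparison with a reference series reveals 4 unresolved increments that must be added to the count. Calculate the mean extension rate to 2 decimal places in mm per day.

0.01 mm per day

True daily increment count = 166 − 18 + 4 = 152.
Mean rate = 1.7 mm / 152 days ≈ 0.01 mm per day.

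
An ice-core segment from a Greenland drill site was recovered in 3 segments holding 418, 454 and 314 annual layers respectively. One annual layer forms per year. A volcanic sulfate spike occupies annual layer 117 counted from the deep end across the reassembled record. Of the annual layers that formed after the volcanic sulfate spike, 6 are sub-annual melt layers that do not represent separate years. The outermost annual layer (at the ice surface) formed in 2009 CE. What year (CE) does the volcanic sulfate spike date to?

946 CE

Total annual layers = 418 + 454 + 314 = 1186.
Between annual layer 117 and the ice surface there are 1186 − 117 = 1069 annual layers.
Excluding 6 false annual layers: 1069 − 6 = 1063.
The annual layer at the ice surface is 2009 CE, so the volcanic sulfate spike dates to 2009 − 1063 = 946 CE.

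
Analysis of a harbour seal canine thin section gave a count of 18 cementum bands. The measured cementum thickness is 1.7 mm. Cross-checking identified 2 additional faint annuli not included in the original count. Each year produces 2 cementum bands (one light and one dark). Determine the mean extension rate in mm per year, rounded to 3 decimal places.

After corrections the count is 18 + 2 = 20 cementum bands.
Dividing by 2 cementum bands per year: 20 / 2 = 10 years.
1.7 mm over 10 years gives 1.7 / 10 ≈ 0.170 mm per year.

0.170 mm per year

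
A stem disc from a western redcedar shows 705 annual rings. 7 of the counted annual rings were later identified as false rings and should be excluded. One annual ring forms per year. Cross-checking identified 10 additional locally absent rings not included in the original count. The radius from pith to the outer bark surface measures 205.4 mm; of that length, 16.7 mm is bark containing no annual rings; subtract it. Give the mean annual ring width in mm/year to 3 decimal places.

Adjusted count: 705 − 7 + 10 = 708 annual rings.
The growth record spans 205.4 − 16.7 = 188.7 mm.
Extension rate ≈ 188.7 / 708 = 0.267 mm/year.

0.267 mm/year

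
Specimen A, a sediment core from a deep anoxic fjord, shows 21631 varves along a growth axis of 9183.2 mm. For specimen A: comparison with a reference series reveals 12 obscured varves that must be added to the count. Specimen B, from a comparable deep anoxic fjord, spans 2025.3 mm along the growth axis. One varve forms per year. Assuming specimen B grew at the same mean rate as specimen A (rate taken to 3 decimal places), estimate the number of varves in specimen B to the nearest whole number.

4777 varves

Specimen A: after corrections the count is 21631 + 12 = 21643 varves.
A: Extension rate ≈ 9183.2 / 21643 = 0.424 mm/yr.
For B, 2025.3 / 0.424 = 4776.65 years ≈ 4777 varves.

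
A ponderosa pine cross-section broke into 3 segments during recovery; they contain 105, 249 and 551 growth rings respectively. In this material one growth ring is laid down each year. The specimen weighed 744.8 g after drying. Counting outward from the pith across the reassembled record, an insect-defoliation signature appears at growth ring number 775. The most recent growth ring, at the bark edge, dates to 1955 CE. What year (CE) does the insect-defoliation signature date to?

1825 CE

Total growth rings = 105 + 249 + 551 = 905.
The insect-defoliation signature sits at growth ring 775 from the pith, so 905 − 775 = 130 growth rings formed after it.
Counting back 130 years from 1955 CE places the insect-defoliation signature in 1955 − 130 = 1825 CE.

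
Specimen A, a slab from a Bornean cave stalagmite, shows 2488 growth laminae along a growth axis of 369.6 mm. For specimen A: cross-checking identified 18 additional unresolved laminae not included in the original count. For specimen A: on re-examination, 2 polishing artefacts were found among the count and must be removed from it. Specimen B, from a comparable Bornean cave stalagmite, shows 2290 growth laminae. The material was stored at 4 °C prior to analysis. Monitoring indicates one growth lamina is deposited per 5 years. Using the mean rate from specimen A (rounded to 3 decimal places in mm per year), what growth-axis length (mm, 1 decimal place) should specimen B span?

Specimen A: adjusted count: 2488 − 2 + 18 = 2504 growth laminae.
Specimen A: multiplying by 5 years per growth lamina: 2504 × 5 = 12520 years.
A: Extension rate ≈ 369.6 / 12520 = 0.030 mm per year.
Specimen B: at 5 years per growth lamina, 2290 × 5 = 11450 years. B's length ≈ 0.030 × 11450 = 343.5 mm.

343.5 mm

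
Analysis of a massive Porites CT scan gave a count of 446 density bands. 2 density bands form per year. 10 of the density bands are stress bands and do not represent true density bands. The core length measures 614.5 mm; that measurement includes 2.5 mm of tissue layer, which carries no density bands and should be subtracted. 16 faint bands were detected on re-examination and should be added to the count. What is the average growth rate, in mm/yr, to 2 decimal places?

2.71 mm/yr

Correcting the raw count gives 446 − 10 + 16 = 452 true density bands.
With 2 density bands per year, 452 / 2 = 226 years.
The growth record spans 614.5 − 2.5 = 612.0 mm.
Extension rate ≈ 612.0 / 226 = 2.71 mm/yr.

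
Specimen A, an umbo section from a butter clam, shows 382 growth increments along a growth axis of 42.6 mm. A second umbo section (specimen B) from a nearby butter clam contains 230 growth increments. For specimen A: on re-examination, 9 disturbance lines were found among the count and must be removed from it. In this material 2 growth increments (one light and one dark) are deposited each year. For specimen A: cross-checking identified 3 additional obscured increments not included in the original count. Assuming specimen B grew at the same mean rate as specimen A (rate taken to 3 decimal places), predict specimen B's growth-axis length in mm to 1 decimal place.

Specimen A: true growth increment count = 382 − 9 + 3 = 376.
Specimen A: dividing by 2 growth increments per year: 376 / 2 = 188 years.
A: Mean rate = 42.6 mm / 188 years ≈ 0.227 mm/year.
Specimen B: 230 growth increments at 2 per year is 230 / 2 = 115 years. B's length ≈ 0.227 × 115 = 26.1 mm.

26.1 mm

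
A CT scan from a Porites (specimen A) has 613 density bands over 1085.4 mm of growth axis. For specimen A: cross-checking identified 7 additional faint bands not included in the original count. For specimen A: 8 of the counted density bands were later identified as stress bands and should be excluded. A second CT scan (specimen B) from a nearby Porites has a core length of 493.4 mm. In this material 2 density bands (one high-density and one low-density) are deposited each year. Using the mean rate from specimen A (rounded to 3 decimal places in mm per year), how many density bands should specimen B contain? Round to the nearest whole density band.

Specimen A: true density band count = 613 − 8 + 7 = 612.
Specimen A: with 2 density bands per year, 612 / 2 = 306 years.
A: 1085.4 mm over 306 years gives 1085.4 / 306 ≈ 3.547 mm/yr.
Specimen B: 493.4 mm / 3.547 mm per year = 139.10 years; at 2 density bands per year that is 139.10 × 2 ≈ 278 density bands.

278 density bands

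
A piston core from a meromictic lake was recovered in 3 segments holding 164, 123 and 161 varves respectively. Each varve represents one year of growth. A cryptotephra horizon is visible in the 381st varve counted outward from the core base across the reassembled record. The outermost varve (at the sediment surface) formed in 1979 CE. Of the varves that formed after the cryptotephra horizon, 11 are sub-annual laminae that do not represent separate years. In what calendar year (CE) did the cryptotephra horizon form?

1923 CE

Total varves = 164 + 123 + 161 = 448.
Between varve 381 and the sediment surface there are 448 − 381 = 67 varves.
Excluding 11 false varves: 67 − 11 = 56.
Counting back 56 years from 1979 CE places the cryptotephra horizon in 1979 − 56 = 1923 CE.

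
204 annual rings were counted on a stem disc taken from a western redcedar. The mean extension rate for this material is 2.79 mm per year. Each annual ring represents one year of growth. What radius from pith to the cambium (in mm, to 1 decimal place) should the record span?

204 years of growth are recorded.
Length ≈ 2.79 × 204 = 569.2 mm.

569.2 mm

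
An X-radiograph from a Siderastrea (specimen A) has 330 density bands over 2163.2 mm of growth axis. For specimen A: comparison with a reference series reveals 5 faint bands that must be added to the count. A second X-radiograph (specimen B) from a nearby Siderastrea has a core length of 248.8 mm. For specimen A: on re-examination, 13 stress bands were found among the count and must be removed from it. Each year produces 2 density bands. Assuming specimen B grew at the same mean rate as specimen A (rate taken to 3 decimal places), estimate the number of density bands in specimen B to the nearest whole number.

37 density bands

Specimen A: after corrections the count is 330 − 13 + 5 = 322 density bands.
Specimen A: 322 density bands at 2 per year is 322 / 2 = 161 years.
A: Mean rate = 2163.2 mm / 161 years ≈ 13.436 mm/yr.
B spans 248.8 / 13.436 = 18.52 years; at 2 density bands per year that is 18.52 × 2 ≈ 37 density bands.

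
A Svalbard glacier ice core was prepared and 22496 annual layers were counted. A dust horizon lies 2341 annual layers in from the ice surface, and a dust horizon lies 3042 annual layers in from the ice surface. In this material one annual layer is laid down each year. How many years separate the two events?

701 years

Separation: 3042 − 2341 = 701 annual layers.
One annual layer per year makes the interval 701 years.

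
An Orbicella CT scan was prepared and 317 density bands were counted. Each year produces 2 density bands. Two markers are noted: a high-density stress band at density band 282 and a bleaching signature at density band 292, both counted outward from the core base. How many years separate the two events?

292 − 282 = 10 density bands lie between the two events.
10 density bands at 2 per year is 10 / 2 = 5 years.

5 years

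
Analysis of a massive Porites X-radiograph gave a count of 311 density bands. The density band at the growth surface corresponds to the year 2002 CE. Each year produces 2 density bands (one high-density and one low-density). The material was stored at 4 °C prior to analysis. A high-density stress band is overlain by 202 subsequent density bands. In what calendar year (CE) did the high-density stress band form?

202 density bands formed after the high-density stress band.
With 2 density bands per year, 202 / 2 = 101 years.
2002 − 101 = 1901 CE.

1901 CE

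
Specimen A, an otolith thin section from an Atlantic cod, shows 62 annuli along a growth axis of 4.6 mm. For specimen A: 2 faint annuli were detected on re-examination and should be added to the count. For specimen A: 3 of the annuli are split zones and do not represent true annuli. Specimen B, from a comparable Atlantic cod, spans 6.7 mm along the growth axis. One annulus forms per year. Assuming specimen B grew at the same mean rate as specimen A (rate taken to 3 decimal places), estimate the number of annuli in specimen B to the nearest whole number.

Specimen A: after corrections the count is 62 − 3 + 2 = 61 annuli.
A: Extension rate ≈ 4.6 / 61 = 0.075 mm/yr.
For B, 6.7 / 0.075 = 89.33 years ≈ 89 annuli.

89 annuli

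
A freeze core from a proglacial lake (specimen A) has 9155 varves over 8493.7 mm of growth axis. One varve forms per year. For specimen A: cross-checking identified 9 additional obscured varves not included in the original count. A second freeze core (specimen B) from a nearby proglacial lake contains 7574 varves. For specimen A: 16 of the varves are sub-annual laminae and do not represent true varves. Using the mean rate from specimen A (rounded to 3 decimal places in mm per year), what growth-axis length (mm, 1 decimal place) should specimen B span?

Specimen A: adjusted count: 9155 − 16 + 9 = 9148 varves.
A: Extension rate ≈ 8493.7 / 9148 = 0.928 mm/yr.
Length of B = 0.928 × 7574 = 7028.7 mm.

7028.7 mm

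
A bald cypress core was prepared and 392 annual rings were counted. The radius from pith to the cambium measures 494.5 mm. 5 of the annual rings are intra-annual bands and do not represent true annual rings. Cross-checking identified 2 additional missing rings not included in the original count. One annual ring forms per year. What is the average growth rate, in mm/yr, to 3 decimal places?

True annual ring count = 392 − 5 + 2 = 389.
494.5 mm over 389 years gives 494.5 / 389 ≈ 1.271 mm/yr.

1.271 mm/yr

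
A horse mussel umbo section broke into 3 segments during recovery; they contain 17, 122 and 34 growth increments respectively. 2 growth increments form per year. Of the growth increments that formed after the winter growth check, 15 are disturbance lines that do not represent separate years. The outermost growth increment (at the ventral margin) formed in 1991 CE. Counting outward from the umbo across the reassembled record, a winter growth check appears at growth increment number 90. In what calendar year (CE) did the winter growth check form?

1957 CE

Total growth increments = 17 + 122 + 34 = 173.
173 − 90 = 83 growth increments lie beyond the winter growth check toward the ventral margin.
Removing the 15 false growth increments leaves 83 − 15 = 68 true growth increments beyond the winter growth check.
Dividing by 2 growth increments per year: 68 / 2 = 34 years.
Counting back 34 years from 1991 CE places the winter growth check in 1991 − 34 = 1957 CE.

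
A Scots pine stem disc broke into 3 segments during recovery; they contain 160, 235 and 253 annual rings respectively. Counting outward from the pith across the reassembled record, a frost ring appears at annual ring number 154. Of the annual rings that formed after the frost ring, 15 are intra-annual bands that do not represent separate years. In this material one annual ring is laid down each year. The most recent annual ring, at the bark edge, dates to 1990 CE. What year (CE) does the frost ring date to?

1511 CE

Total annual rings = 160 + 235 + 253 = 648.
648 − 154 = 494 annual rings lie beyond the frost ring toward the bark edge.
494 − 15 false = 479 true annual rings after the frost ring.
Counting back 479 years from 1990 CE places the frost ring in 1990 − 479 = 1511 CE.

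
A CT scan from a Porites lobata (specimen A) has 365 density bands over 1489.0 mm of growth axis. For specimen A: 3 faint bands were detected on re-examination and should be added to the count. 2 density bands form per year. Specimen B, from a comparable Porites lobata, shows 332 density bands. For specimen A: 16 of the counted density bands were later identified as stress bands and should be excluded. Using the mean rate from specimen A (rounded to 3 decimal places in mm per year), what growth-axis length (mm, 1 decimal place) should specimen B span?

1404.4 mm

Specimen A: adjusted count: 365 − 16 + 3 = 352 density bands.
Specimen A: 352 density bands at 2 per year is 352 / 2 = 176 years.
A: 1489.0 mm over 176 years gives 1489.0 / 176 ≈ 8.460 mm/yr.
Specimen B: dividing by 2 density bands per year: 332 / 2 = 166 years. B's length ≈ 8.460 × 166 = 1404.4 mm.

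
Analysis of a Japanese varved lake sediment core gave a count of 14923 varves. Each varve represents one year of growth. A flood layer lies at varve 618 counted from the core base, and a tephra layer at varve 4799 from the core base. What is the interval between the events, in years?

4181 years

The two markers are separated by 4799 − 618 = 4181 varves.
One varve per year makes the interval 4181 years.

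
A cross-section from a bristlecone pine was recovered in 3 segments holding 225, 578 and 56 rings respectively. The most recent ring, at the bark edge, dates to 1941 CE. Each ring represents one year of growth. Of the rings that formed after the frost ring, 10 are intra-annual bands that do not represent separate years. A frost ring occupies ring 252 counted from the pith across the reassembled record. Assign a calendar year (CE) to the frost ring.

Total rings = 225 + 578 + 56 = 859.
859 − 252 = 607 rings lie beyond the frost ring toward the bark edge.
607 − 10 false = 597 true rings after the frost ring.
1941 − 597 = 1344 CE.

1344 CE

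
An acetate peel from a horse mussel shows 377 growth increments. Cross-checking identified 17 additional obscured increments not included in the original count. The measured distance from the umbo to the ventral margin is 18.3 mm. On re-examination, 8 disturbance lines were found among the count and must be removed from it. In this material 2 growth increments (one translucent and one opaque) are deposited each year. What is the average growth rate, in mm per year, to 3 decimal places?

0.095 mm per year

Correcting the raw count gives 377 − 8 + 17 = 386 true growth increments.
With 2 growth increments per year, 386 / 2 = 193 years.
18.3 mm over 193 years gives 18.3 / 193 ≈ 0.095 mm per year.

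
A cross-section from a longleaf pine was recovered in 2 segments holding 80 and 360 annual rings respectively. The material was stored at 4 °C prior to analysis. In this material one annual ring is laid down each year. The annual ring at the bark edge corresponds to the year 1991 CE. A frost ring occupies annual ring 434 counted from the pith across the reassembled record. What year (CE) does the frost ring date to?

Total annual rings = 80 + 360 = 440.
440 − 434 = 6 annual rings lie beyond the frost ring toward the bark edge.
1991 − 6 = 1985 CE.

1985 CE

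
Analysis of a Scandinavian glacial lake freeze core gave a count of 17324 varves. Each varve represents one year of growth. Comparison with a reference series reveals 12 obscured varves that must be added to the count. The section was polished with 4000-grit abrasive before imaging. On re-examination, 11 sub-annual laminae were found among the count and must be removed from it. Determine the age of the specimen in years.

Adjusted count: 17324 − 11 + 12 = 17325 varves.
One varve per year makes the duration 17325 years.

17325 years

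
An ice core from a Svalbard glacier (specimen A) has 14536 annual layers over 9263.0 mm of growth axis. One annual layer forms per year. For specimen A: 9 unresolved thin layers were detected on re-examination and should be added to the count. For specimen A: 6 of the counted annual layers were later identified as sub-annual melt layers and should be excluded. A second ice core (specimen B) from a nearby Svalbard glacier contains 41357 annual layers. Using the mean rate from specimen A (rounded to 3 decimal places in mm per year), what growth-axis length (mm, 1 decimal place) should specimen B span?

Specimen A: true annual layer count = 14536 − 6 + 9 = 14539.
A: Extension rate ≈ 9263.0 / 14539 = 0.637 mm/year.
B's length ≈ 0.637 × 41357 = 26344.4 mm.

26344.4 mm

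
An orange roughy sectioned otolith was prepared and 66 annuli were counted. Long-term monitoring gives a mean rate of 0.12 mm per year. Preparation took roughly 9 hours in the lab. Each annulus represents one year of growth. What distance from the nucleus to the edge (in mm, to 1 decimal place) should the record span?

The record spans 66 years at 0.12 mm per year.
66 years at 0.12 mm/year gives 0.12 × 66 = 7.9 mm.

7.9 mm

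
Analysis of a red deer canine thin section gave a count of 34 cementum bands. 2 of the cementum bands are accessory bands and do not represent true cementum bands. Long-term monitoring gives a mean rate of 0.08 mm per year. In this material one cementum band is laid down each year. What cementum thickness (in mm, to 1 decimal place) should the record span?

Correcting the raw count gives 34 − 2 = 32 true cementum bands.
Predicted length = 0.08 mm/year × 32 years = 2.6 mm.

2.6 mm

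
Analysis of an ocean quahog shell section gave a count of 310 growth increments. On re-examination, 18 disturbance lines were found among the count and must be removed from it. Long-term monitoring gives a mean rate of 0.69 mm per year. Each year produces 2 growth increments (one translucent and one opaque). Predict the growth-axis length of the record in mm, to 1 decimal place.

100.7 mm

Adjusted count: 310 − 18 = 292 growth increments.
292 growth increments at 2 per year is 292 / 2 = 146 years.
146 years at 0.69 mm/year gives 0.69 × 146 = 100.7 mm.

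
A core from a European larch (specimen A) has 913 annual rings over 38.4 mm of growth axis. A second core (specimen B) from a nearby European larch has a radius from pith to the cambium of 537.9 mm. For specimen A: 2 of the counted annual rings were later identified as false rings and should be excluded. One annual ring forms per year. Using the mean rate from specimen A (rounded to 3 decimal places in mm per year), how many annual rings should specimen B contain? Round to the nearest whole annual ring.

12807 annual rings

Specimen A: adjusted count: 913 − 2 = 911 annual rings.
A: 38.4 mm over 911 years gives 38.4 / 911 ≈ 0.042 mm/yr.
Specimen B: 537.9 mm / 0.042 mm per year = 12807.14 years ≈ 12807 annual rings.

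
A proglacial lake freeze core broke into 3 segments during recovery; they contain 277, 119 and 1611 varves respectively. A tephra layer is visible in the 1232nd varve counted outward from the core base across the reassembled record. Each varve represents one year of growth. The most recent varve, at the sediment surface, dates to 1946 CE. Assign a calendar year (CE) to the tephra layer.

Total varves = 277 + 119 + 1611 = 2007.
The tephra layer sits at varve 1232 from the core base, so 2007 − 1232 = 775 varves formed after it.
Counting back 775 years from 1946 CE places the tephra layer in 1946 − 775 = 1171 CE.

1171 CE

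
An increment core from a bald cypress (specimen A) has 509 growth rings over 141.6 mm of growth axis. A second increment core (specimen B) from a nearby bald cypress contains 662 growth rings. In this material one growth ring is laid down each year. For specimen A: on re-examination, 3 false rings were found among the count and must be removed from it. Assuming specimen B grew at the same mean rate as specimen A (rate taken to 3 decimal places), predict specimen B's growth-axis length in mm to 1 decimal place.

Specimen A: true growth ring count = 509 − 3 = 506.
A: Extension rate ≈ 141.6 / 506 = 0.280 mm per year.
For B, 0.280 mm/year × 662 years = 185.4 mm.

185.4 mm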